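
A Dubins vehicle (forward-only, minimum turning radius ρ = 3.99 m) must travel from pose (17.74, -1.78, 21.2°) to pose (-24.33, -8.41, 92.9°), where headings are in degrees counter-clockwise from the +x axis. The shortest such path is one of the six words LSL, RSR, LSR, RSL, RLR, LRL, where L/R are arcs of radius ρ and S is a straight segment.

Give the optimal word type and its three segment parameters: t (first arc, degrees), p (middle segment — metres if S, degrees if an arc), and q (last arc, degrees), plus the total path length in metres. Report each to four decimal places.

LSR: t = 186.3955°, p = 37.1747 m, q = 114.6955°, L = 58.1422 m

Let ψ = atan2(Δy, Δx) = atan2(-6.63, -42.07) = -171.0442° be the start→goal bearing.
Normalize: d = |goal − start| / ρ = 42.589222/3.99 = 10.673990, α = (θ_start − ψ) mod 360° = 192.2442° = 3.355294 rad, β = (θ_goal − ψ) mod 360° = 263.9442° = 4.606695 rad.
Common terms: sin α = -0.212078, cos α = -0.977253, sin β = -0.994420, cos β = -0.105498, cos(α−β) = 0.313992, d² = 113.934071. Work in radians in the unit-radius frame; every candidate has L = ρ·(t + p + q).
LSL: p² = 2 + d² − 2cos(α−β) + 2d(sin α − sin β) = 132.007497; p = √p² = 11.489452; φ = atan2(cos β − cos α, d + sin α − sin β) = 0.075947 rad; t = (φ − α) mod 2π = 3.003839 rad, q = (β − φ) mod 2π = 4.530747 rad → L = 3.99·(3.003839 + 11.489452 + 4.530747) = 3.99·19.024038 = 75.905911 m
RSR: p² = 2 + d² − 2cos(α−β) + 2d(sin β − sin α) = 98.604674; p = √p² = 9.929989; φ = atan2(cos α − cos β, d − sin α + sin β) = -0.087903 rad; t = (α − φ) mod 2π = 3.443197 rad, q = (φ − β) mod 2π = 1.588587 rad → L = 3.99·(3.443197 + 9.929989 + 1.588587) = 3.99·14.961773 = 59.697474 m
LSR: p² = d² − 2 + 2cos(α−β) + 2d(sin α + sin β) = 86.805768; p = √p² = 9.316961; φ = atan2(−cos α − cos β, d + sin α + sin β) − atan2(−2, p) = 0.325324 rad; t = (φ − α) mod 2π = 3.253215 rad, q = (φ − β) mod 2π = 2.001814 rad → L = 3.99·(3.253215 + 9.316961 + 2.001814) = 3.99·14.571991 = 58.142244 m
RSL: p² = d² − 2 + 2cos(α−β) − 2d(sin α + sin β) = 138.318343; p = √p² = 11.760882; φ = atan2(cos α + cos β, d − sin α − sin β) − atan2(2, p) = -0.259330 rad; t = (α − φ) mod 2π = 3.614623 rad, q = (β − φ) mod 2π = 4.866024 rad → L = 3.99·(3.614623 + 11.760882 + 4.866024) = 3.99·20.241529 = 80.763702 m
RLR: c = (6 − d² + 2cos(α−β) + 2d(sin α − sin β))/8 = -11.325584, |c| > 1 → infeasible
LRL: c = (6 − d² + 2cos(α−β) − 2d(sin α − sin β))/8 = -15.500937, |c| > 1 → infeasible
Shortest: LSR with L = 58.142244 m ≈ 58.1422 m
Convert LSR to answer units (arcs ×180/π): t = 3.253215·180/π = 186.3955°, p = ρ·p = 3.99·9.316961 = 37.1747 m, q = 2.001814·180/π = 114.6955°, L = 58.1422 m.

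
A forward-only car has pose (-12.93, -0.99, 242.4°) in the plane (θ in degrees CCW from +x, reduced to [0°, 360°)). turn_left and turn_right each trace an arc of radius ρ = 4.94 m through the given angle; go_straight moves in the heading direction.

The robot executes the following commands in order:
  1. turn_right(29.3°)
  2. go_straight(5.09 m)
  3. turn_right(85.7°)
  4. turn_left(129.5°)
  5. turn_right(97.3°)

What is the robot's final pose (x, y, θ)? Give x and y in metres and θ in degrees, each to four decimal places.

(-40.7655, -9.8727, 159.6000°)

set_pose: (x, y, θ) = (-12.9300, -0.9900, 242.4000°), ρ = 4.94
turn_right(29.3°): centre at ρ to the right, rotate −29.3° → (-14.6101, -2.8396, 213.1000°)
go_straight(5.09): x += 5.09·cos θ, y += 5.09·sin θ → (-18.8741, -5.6193, 213.1000°)
turn_right(85.7°): centre at ρ to the right, rotate −85.7° → (-25.4962, -4.4814, 127.4000°)
turn_left(129.5°): centre at ρ to the left, rotate +129.5° → (-34.2321, -6.3622, 256.9000°)
turn_right(97.3°): centre at ρ to the right, rotate −97.3° → (-40.7655, -9.8727, 159.6000°)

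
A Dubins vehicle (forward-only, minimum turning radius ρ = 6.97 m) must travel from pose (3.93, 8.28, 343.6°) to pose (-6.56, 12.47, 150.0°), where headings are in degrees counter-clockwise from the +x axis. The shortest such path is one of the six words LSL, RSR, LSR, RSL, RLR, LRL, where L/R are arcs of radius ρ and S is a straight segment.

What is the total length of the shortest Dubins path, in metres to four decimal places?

Let ψ = atan2(Δy, Δx) = atan2(4.19, -10.49) = 158.2268° be the start→goal bearing.
Normalize: d = |goal − start| / ρ = 11.295849/6.97 = 1.620638, α = (θ_start − ψ) mod 360° = 185.3732° = 3.235372 rad, β = (θ_goal − ψ) mod 360° = 351.7732° = 6.139600 rad.
Common terms: sin α = -0.093642, cos α = -0.995606, sin β = -0.143093, cos β = 0.989709, cos(α−β) = -0.971961, d² = 2.626468. Work in radians in the unit-radius frame; every candidate has L = ρ·(t + p + q).
LSL: p² = 2 + d² − 2cos(α−β) + 2d(sin α − sin β) = 6.730674; p = √p² = 2.594354; φ = atan2(cos β − cos α, d + sin α − sin β) = 0.871421 rad; t = (φ − α) mod 2π = 3.919234 rad, q = (β − φ) mod 2π = 5.268179 rad → L = 6.97·(3.919234 + 2.594354 + 5.268179) = 6.97·11.781768 = 82.118920 m
RSR: p² = 2 + d² − 2cos(α−β) + 2d(sin β − sin α) = 6.410106; p = √p² = 2.531819; φ = atan2(cos α − cos β, d − sin α + sin β) = -0.901319 rad; t = (α − φ) mod 2π = 4.136690 rad, q = (φ − β) mod 2π = 5.525452 rad → L = 6.97·(4.136690 + 2.531819 + 5.525452) = 6.97·12.193962 = 84.991912 m
LSR: p² = d² − 2 + 2cos(α−β) + 2d(sin α + sin β) = -2.084776 < 0 → infeasible
RSL: p² = d² − 2 + 2cos(α−β) − 2d(sin α + sin β) = -0.550132 < 0 → infeasible
RLR: c = (6 − d² + 2cos(α−β) + 2d(sin α − sin β))/8 = 0.198737; p = 2π − arccos c = 4.912458 rad; φ = atan2(cos α − cos β, d − sin α + sin β) = -0.901319 rad; t = (α − φ + p/2) mod 2π = 0.309734 rad, q = (α − β − t + p) mod 2π = 1.698496 rad → L = 6.97·(0.309734 + 4.912458 + 1.698496) = 6.97·6.920688 = 48.237192 m
LRL: c = (6 − d² + 2cos(α−β) − 2d(sin α − sin β))/8 = 0.158666; p = 2π − arccos c = 4.871728 rad; φ = atan2(cos β − cos α, d + sin α − sin β) = 0.871421 rad; t = (φ − α + p/2) mod 2π = 0.071913 rad, q = (β − α − t + p) mod 2π = 1.420857 rad → L = 6.97·(0.071913 + 4.871728 + 1.420857) = 6.97·6.364499 = 44.360556 m
Shortest: LRL with L = 44.360556 m ≈ 44.3606 m

44.3606 m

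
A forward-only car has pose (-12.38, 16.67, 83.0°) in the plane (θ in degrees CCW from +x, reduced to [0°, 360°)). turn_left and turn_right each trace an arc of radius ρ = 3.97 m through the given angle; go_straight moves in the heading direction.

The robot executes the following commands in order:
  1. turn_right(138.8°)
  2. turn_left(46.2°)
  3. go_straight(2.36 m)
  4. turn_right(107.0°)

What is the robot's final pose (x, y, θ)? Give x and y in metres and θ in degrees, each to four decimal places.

set_pose: (x, y, θ) = (-12.3800, 16.6700, 83.0000°), ρ = 3.97
turn_right(138.8°): centre at ρ to the right, rotate −138.8° → (-5.1561, 18.4176, -55.8000° ≡ 304.2000°)
turn_left(46.2°): centre at ρ to the left, rotate +46.2° → (-2.5346, 16.7347, 350.4000°)
go_straight(2.36): x += 2.36·cos θ, y += 2.36·sin θ → (-0.2077, 16.3411, 350.4000°)
turn_right(107.0°): centre at ρ to the right, rotate −107.0° → (2.6800, 10.6491, 243.4000°)

(2.6800, 10.6491, 243.4000°)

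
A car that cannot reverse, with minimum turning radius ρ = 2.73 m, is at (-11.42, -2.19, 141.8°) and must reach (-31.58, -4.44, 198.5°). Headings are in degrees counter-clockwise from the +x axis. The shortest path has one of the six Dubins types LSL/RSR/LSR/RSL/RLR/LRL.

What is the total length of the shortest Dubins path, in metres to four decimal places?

Let ψ = atan2(Δy, Δx) = atan2(-2.25, -20.16) = -173.6317° be the start→goal bearing.
Normalize: d = |goal − start| / ρ = 20.285169/2.73 = 7.430465, α = (θ_start − ψ) mod 360° = 315.4317° = 5.505322 rad, β = (θ_goal − ψ) mod 360° = 12.1317° = 0.211739 rad.
Common terms: sin α = -0.701759, cos α = 0.712415, sin β = 0.210160, cos β = 0.977667, cos(α−β) = 0.549023, d² = 55.211810. Work in radians in the unit-radius frame; every candidate has L = ρ·(t + p + q).
LSL: p² = 2 + d² − 2cos(α−β) + 2d(sin α − sin β) = 42.561805; p = √p² = 6.523941; φ = atan2(cos β − cos α, d + sin α − sin β) = 0.040669 rad; t = (φ − α) mod 2π = 0.818532 rad, q = (β − φ) mod 2π = 0.171069 rad → L = 2.73·(0.818532 + 6.523941 + 0.171069) = 2.73·7.513543 = 20.511971 m
RSR: p² = 2 + d² − 2cos(α−β) + 2d(sin β − sin α) = 69.665724; p = √p² = 8.346600; φ = atan2(cos α − cos β, d − sin α + sin β) = -0.031785 rad; t = (α − φ) mod 2π = 5.537107 rad, q = (φ − β) mod 2π = 6.039662 rad → L = 2.73·(5.537107 + 8.346600 + 6.039662) = 2.73·19.923368 = 54.390796 m
LSR: p² = d² − 2 + 2cos(α−β) + 2d(sin α + sin β) = 47.004246; p = √p² = 6.855964; φ = atan2(−cos α − cos β, d + sin α + sin β) − atan2(−2, p) = 0.044925 rad; t = (φ − α) mod 2π = 0.822788 rad, q = (φ − β) mod 2π = 6.116372 rad → L = 2.73·(0.822788 + 6.855964 + 6.116372) = 2.73·13.795124 = 37.660688 m
RSL: p² = d² − 2 + 2cos(α−β) − 2d(sin α + sin β) = 61.615466; p = √p² = 7.849552; φ = atan2(cos α + cos β, d − sin α − sin β) − atan2(2, p) = -0.039296 rad; t = (α − φ) mod 2π = 5.544618 rad, q = (β − φ) mod 2π = 0.251034 rad → L = 2.73·(5.544618 + 7.849552 + 0.251034) = 2.73·13.645204 = 37.251408 m
RLR: c = (6 − d² + 2cos(α−β) + 2d(sin α − sin β))/8 = -7.708216, |c| > 1 → infeasible
LRL: c = (6 − d² + 2cos(α−β) − 2d(sin α − sin β))/8 = -4.320226, |c| > 1 → infeasible
Shortest: LSL with L = 20.511971 m ≈ 20.5120 m

20.5120 m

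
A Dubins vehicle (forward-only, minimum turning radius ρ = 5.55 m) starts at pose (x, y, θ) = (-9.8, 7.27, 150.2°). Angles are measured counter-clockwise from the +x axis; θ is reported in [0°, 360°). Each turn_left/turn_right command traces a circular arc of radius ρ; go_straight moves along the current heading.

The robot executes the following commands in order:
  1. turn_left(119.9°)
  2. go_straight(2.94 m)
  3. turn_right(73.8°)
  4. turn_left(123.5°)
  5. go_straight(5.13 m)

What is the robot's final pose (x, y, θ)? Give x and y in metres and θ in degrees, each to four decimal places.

set_pose: (x, y, θ) = (-9.8000, 7.2700, 150.2000°), ρ = 5.55
turn_left(119.9°): centre at ρ to the left, rotate +119.9° → (-18.1082, 2.4442, 270.1000°)
go_straight(2.94): x += 2.94·cos θ, y += 2.94·sin θ → (-18.1031, -0.4958, 270.1000°)
turn_right(73.8°): centre at ρ to the right, rotate −73.8° → (-22.0954, -5.8324, 196.3000°)
turn_left(123.5°): centre at ρ to the left, rotate +123.5° → (-24.1199, -15.3984, 319.8000°)
go_straight(5.13): x += 5.13·cos θ, y += 5.13·sin θ → (-20.2017, -18.7096, 319.8000°)

(-20.2017, -18.7096, 319.8000°)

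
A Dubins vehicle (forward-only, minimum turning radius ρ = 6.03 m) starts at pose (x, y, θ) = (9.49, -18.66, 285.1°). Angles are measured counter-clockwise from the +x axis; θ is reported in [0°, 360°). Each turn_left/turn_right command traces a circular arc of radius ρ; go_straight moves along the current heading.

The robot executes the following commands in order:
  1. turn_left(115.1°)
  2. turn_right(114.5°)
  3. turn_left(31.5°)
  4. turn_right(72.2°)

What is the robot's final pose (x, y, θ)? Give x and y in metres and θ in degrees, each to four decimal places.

set_pose: (x, y, θ) = (9.4900, -18.6600, 285.1000°), ρ = 6.03
turn_left(115.1°): centre at ρ to the left, rotate +115.1° → (19.2039, -21.6948, 400.2000° ≡ 40.2000°)
turn_right(114.5°): centre at ρ to the right, rotate −114.5° → (28.9011, -24.6688, -74.3000° ≡ 285.7000°)
turn_left(31.5°): centre at ρ to the left, rotate +31.5° → (30.6091, -27.4615, 317.2000°)
turn_right(72.2°): centre at ρ to the right, rotate −72.2° → (31.9771, -34.4343, 245.0000°)

(31.9771, -34.4343, 245.0000°)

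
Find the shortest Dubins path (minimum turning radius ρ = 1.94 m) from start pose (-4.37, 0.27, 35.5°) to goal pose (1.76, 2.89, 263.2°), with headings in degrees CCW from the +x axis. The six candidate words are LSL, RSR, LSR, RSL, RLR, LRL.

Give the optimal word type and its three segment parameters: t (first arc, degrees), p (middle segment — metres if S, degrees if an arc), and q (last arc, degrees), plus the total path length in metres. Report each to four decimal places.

LSR: t = 22.9850°, p = 3.8692 m, q = 155.2850°, L = 9.9053 m

Let ψ = atan2(Δy, Δx) = atan2(2.62, 6.13) = 23.1422° be the start→goal bearing.
Normalize: d = |goal − start| / ρ = 6.666431/1.94 = 3.436305, α = (θ_start − ψ) mod 360° = 12.3578° = 0.215685 rad, β = (θ_goal − ψ) mod 360° = 240.0578° = 4.189800 rad.
Common terms: sin α = 0.214017, cos α = 0.976830, sin β = -0.866530, cos β = -0.499126, cos(α−β) = -0.673013, d² = 11.808189. Work in radians in the unit-radius frame; every candidate has L = ρ·(t + p + q).
LSL: p² = 2 + d² − 2cos(α−β) + 2d(sin α − sin β) = 22.580386; p = √p² = 4.751882; φ = atan2(cos β − cos α, d + sin α − sin β) = -0.315829 rad; t = (φ − α) mod 2π = 5.751672 rad, q = (β − φ) mod 2π = 4.505628 rad → L = 1.94·(5.751672 + 4.751882 + 4.505628) = 1.94·15.009182 = 29.117814 m
RSR: p² = 2 + d² − 2cos(α−β) + 2d(sin β − sin α) = 7.728042; p = √p² = 2.779936; φ = atan2(cos α − cos β, d − sin α + sin β) = 0.559699 rad; t = (α − φ) mod 2π = 5.939171 rad, q = (φ − β) mod 2π = 2.653085 rad → L = 1.94·(5.939171 + 2.779936 + 2.653085) = 1.94·11.372192 = 22.062052 m
LSR: p² = d² − 2 + 2cos(α−β) + 2d(sin α + sin β) = 3.977696; p = √p² = 1.994416; φ = atan2(−cos α − cos β, d + sin α + sin β) − atan2(−2, p) = 0.616849 rad; t = (φ − α) mod 2π = 0.401164 rad, q = (φ − β) mod 2π = 2.710235 rad → L = 1.94·(0.401164 + 1.994416 + 2.710235) = 1.94·5.105815 = 9.905282 m
RSL: p² = d² − 2 + 2cos(α−β) − 2d(sin α + sin β) = 12.946632; p = √p² = 3.598143; φ = atan2(cos α + cos β, d − sin α − sin β) − atan2(2, p) = -0.391013 rad; t = (α − φ) mod 2π = 0.606698 rad, q = (β − φ) mod 2π = 4.580813 rad → L = 1.94·(0.606698 + 3.598143 + 4.580813) = 1.94·8.785653 = 17.044167 m
RLR: c = (6 − d² + 2cos(α−β) + 2d(sin α − sin β))/8 = 0.033995; p = 2π − arccos c = 4.746390 rad; φ = atan2(cos α − cos β, d − sin α + sin β) = 0.559699 rad; t = (α − φ + p/2) mod 2π = 2.029181 rad, q = (α − β − t + p) mod 2π = 5.026280 rad → L = 1.94·(2.029181 + 4.746390 + 5.026280) = 1.94·11.801851 = 22.895591 m
LRL: c = (6 − d² + 2cos(α−β) − 2d(sin α − sin β))/8 = -1.822548, |c| > 1 → infeasible
Shortest: LSR with L = 9.905282 m ≈ 9.9053 m
Convert LSR to answer units (arcs ×180/π): t = 0.401164·180/π = 22.9850°, p = ρ·p = 1.94·1.994416 = 3.8692 m, q = 2.710235·180/π = 155.2850°, L = 9.9053 m.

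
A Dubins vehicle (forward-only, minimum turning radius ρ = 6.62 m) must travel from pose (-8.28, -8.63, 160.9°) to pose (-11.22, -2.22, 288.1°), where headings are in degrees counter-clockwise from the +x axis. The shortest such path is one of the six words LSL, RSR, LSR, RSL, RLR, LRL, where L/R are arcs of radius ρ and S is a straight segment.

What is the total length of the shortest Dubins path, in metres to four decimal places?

Let ψ = atan2(Δy, Δx) = atan2(6.41, -2.94) = 114.6390° be the start→goal bearing.
Normalize: d = |goal − start| / ρ = 7.052071/6.62 = 1.065267, α = (θ_start − ψ) mod 360° = 46.2610° = 0.807408 rad, β = (θ_goal − ψ) mod 360° = 173.4610° = 3.027466 rad.
Common terms: sin α = 0.722497, cos α = 0.691374, sin β = 0.113879, cos β = -0.993495, cos(α−β) = -0.604599, d² = 1.134795. Work in radians in the unit-radius frame; every candidate has L = ρ·(t + p + q).
LSL: p² = 2 + d² − 2cos(α−β) + 2d(sin α − sin β) = 5.640676; p = √p² = 2.375011; φ = atan2(cos β − cos α, d + sin α − sin β) = -0.788668 rad; t = (φ − α) mod 2π = 4.687110 rad, q = (β − φ) mod 2π = 3.816134 rad → L = 6.62·(4.687110 + 2.375011 + 3.816134) = 6.62·10.878255 = 72.014047 m
RSR: p² = 2 + d² − 2cos(α−β) + 2d(sin β − sin α) = 3.047310; p = √p² = 1.745655; φ = atan2(cos α − cos β, d − sin α + sin β) = 1.306125 rad; t = (α − φ) mod 2π = 5.784468 rad, q = (φ − β) mod 2π = 4.561844 rad → L = 6.62·(5.784468 + 1.745655 + 4.561844) = 6.62·12.091966 = 80.048817 m
LSR: p² = d² − 2 + 2cos(α−β) + 2d(sin α + sin β) = -0.292475 < 0 → infeasible
RSL: p² = d² − 2 + 2cos(α−β) − 2d(sin α + sin β) = -3.856332 < 0 → infeasible
RLR: c = (6 − d² + 2cos(α−β) + 2d(sin α − sin β))/8 = 0.619086; p = 2π − arccos c = 5.379968 rad; φ = atan2(cos α − cos β, d − sin α + sin β) = 1.306125 rad; t = (α − φ + p/2) mod 2π = 2.191266 rad, q = (α − β − t + p) mod 2π = 0.968643 rad → L = 6.62·(2.191266 + 5.379968 + 0.968643) = 6.62·8.539877 = 56.533982 m
LRL: c = (6 − d² + 2cos(α−β) − 2d(sin α − sin β))/8 = 0.294915; p = 2π − arccos c = 5.011756 rad; φ = atan2(cos β − cos α, d + sin α − sin β) = -0.788668 rad; t = (φ − α + p/2) mod 2π = 0.909802 rad, q = (β − α − t + p) mod 2π = 0.038827 rad → L = 6.62·(0.909802 + 5.011756 + 0.038827) = 6.62·5.960386 = 39.457752 m
Shortest: LRL with L = 39.457752 m ≈ 39.4578 m

39.4578 m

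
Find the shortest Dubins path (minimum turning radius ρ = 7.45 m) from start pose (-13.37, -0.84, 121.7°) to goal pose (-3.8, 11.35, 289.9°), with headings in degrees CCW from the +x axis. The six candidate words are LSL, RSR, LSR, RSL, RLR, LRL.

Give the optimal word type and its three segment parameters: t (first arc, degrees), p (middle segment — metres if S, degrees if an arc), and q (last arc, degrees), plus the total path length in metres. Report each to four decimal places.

Let ψ = atan2(Δy, Δx) = atan2(12.19, 9.57) = 51.8656° be the start→goal bearing.
Normalize: d = |goal − start| / ρ = 15.497774/7.45 = 2.080238, α = (θ_start − ψ) mod 360° = 69.8344° = 1.218840 rad, β = (θ_goal − ψ) mod 360° = 238.0344° = 4.154484 rad.
Common terms: sin α = 0.938700, cos α = 0.344735, sin β = -0.848366, cos β = -0.529410, cos(α−β) = -0.978867, d² = 4.327391. Work in radians in the unit-radius frame; every candidate has L = ρ·(t + p + q).
LSL: p² = 2 + d² − 2cos(α−β) + 2d(sin α − sin β) = 15.720171; p = √p² = 3.964867; φ = atan2(cos β − cos α, d + sin α − sin β) = -0.222299 rad; t = (φ − α) mod 2π = 4.842046 rad, q = (β − φ) mod 2π = 4.376783 rad → L = 7.45·(4.842046 + 3.964867 + 4.376783) = 7.45·13.183696 = 98.218537 m
RSR: p² = 2 + d² − 2cos(α−β) + 2d(sin β − sin α) = 0.850080; p = √p² = 0.921998; φ = atan2(cos α − cos β, d − sin α + sin β) = 1.247204 rad; t = (α − φ) mod 2π = 6.254822 rad, q = (φ − β) mod 2π = 3.375905 rad → L = 7.45·(6.254822 + 0.921998 + 3.375905) = 7.45·10.552724 = 78.617797 m
LSR: p² = d² − 2 + 2cos(α−β) + 2d(sin α + sin β) = 0.745489; p = √p² = 0.863417; φ = atan2(−cos α − cos β, d + sin α + sin β) − atan2(−2, p) = 1.248134 rad; t = (φ − α) mod 2π = 0.029294 rad, q = (φ − β) mod 2π = 3.376836 rad → L = 7.45·(0.029294 + 0.863417 + 3.376836) = 7.45·4.269547 = 31.808126 m
RSL: p² = d² − 2 + 2cos(α−β) − 2d(sin α + sin β) = -0.006177 < 0 → infeasible
RLR: c = (6 − d² + 2cos(α−β) + 2d(sin α − sin β))/8 = 0.893740; p = 2π − arccos c = 5.818004 rad; φ = atan2(cos α − cos β, d − sin α + sin β) = 1.247204 rad; t = (α − φ + p/2) mod 2π = 2.880638 rad, q = (α − β − t + p) mod 2π = 0.001722 rad → L = 7.45·(2.880638 + 5.818004 + 0.001722) = 7.45·8.700363 = 64.817707 m
LRL: c = (6 − d² + 2cos(α−β) − 2d(sin α − sin β))/8 = -0.965021; p = 2π − arccos c = 3.406864 rad; φ = atan2(cos β − cos α, d + sin α − sin β) = -0.222299 rad; t = (φ − α + p/2) mod 2π = 0.262293 rad, q = (β − α − t + p) mod 2π = 6.080215 rad → L = 7.45·(0.262293 + 3.406864 + 6.080215) = 7.45·9.749372 = 72.632819 m
Shortest: LSR with L = 31.808126 m ≈ 31.8081 m
Convert LSR to answer units (arcs ×180/π): t = 0.029294·180/π = 1.6784°, p = ρ·p = 7.45·0.863417 = 6.4325 m, q = 3.376836·180/π = 193.4784°, L = 31.8081 m.

LSR: t = 1.6784°, p = 6.4325 m, q = 193.4784°, L = 31.8081 m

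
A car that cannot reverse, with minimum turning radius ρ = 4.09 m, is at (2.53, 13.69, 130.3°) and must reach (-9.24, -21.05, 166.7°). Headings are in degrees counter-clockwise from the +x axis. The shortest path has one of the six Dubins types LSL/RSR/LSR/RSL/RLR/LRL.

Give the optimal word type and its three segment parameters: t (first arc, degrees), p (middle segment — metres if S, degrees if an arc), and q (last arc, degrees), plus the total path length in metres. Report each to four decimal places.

Let ψ = atan2(Δy, Δx) = atan2(-34.74, -11.77) = -108.7165° be the start→goal bearing.
Normalize: d = |goal − start| / ρ = 36.679701/4.09 = 8.968142, α = (θ_start − ψ) mod 360° = 239.0165° = 4.171625 rad, β = (θ_goal − ψ) mod 360° = 275.4165° = 4.806925 rad.
Common terms: sin α = -0.857316, cos α = -0.514791, sin β = -0.995535, cos β = 0.094395, cos(α−β) = 0.804894, d² = 80.427574. Work in radians in the unit-radius frame; every candidate has L = ρ·(t + p + q).
LSL: p² = 2 + d² − 2cos(α−β) + 2d(sin α − sin β) = 83.296924; p = √p² = 9.126715; φ = atan2(cos β − cos α, d + sin α − sin β) = 0.066797 rad; t = (φ − α) mod 2π = 2.178357 rad, q = (β − φ) mod 2π = 4.740128 rad → L = 4.09·(2.178357 + 9.126715 + 4.740128) = 4.09·16.045200 = 65.624868 m
RSR: p² = 2 + d² − 2cos(α−β) + 2d(sin β − sin α) = 78.338649; p = √p² = 8.850912; φ = atan2(cos α − cos β, d − sin α + sin β) = -0.068882 rad; t = (α − φ) mod 2π = 4.240507 rad, q = (φ − β) mod 2π = 1.407378 rad → L = 4.09·(4.240507 + 8.850912 + 1.407378) = 4.09·14.498798 = 59.300083 m
LSR: p² = d² − 2 + 2cos(α−β) + 2d(sin α + sin β) = 46.804108; p = √p² = 6.841353; φ = atan2(−cos α − cos β, d + sin α + sin β) − atan2(−2, p) = 0.343429 rad; t = (φ − α) mod 2π = 2.454989 rad, q = (φ − β) mod 2π = 1.819690 rad → L = 4.09·(2.454989 + 6.841353 + 1.819690) = 4.09·11.116032 = 45.464570 m
RSL: p² = d² − 2 + 2cos(α−β) − 2d(sin α + sin β) = 113.270615; p = √p² = 10.642867; φ = atan2(cos α + cos β, d − sin α − sin β) − atan2(2, p) = -0.224583 rad; t = (α − φ) mod 2π = 4.396209 rad, q = (β − φ) mod 2π = 5.031508 rad → L = 4.09·(4.396209 + 10.642867 + 5.031508) = 4.09·20.070584 = 82.088688 m
RLR: c = (6 − d² + 2cos(α−β) + 2d(sin α − sin β))/8 = -8.792331, |c| > 1 → infeasible
LRL: c = (6 − d² + 2cos(α−β) − 2d(sin α − sin β))/8 = -9.412115, |c| > 1 → infeasible
Shortest: LSR with L = 45.464570 m ≈ 45.4646 m
Convert LSR to answer units (arcs ×180/π): t = 2.454989·180/π = 140.6605°, p = ρ·p = 4.09·6.841353 = 27.9811 m, q = 1.819690·180/π = 104.2605°, L = 45.4646 m.

LSR: t = 140.6605°, p = 27.9811 m, q = 104.2605°, L = 45.4646 m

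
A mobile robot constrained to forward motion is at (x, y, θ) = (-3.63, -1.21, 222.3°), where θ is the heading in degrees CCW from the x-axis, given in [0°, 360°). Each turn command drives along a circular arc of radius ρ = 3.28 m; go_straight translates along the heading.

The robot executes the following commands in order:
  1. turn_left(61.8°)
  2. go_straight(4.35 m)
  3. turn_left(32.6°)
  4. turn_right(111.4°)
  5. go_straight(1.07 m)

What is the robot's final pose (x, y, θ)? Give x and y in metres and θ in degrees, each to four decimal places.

(-4.4274, -16.0518, 205.3000°)

set_pose: (x, y, θ) = (-3.6300, -1.2100, 222.3000°), ρ = 3.28
turn_left(61.8°): centre at ρ to the left, rotate +61.8° → (-4.6037, -4.4350, 284.1000°)
go_straight(4.35): x += 4.35·cos θ, y += 4.35·sin θ → (-3.5440, -8.6540, 284.1000°)
turn_left(32.6°): centre at ρ to the left, rotate +32.6° → (-2.6123, -10.2420, 316.7000°)
turn_right(111.4°): centre at ρ to the right, rotate −111.4° → (-3.4600, -15.5945, 205.3000°)
go_straight(1.07): x += 1.07·cos θ, y += 1.07·sin θ → (-4.4274, -16.0518, 205.3000°)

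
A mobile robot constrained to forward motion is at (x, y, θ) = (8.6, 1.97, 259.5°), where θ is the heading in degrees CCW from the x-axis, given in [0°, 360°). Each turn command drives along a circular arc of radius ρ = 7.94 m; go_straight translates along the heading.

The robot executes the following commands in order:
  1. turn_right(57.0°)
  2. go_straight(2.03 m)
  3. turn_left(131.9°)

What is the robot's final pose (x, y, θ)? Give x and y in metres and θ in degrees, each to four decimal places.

(1.5637, -19.1917, 334.4000°)

set_pose: (x, y, θ) = (8.6000, 1.9700, 259.5000°), ρ = 7.94
turn_right(57.0°): centre at ρ to the right, rotate −57.0° → (3.8315, -3.9187, 202.5000°)
go_straight(2.03): x += 2.03·cos θ, y += 2.03·sin θ → (1.9560, -4.6955, 202.5000°)
turn_left(131.9°): centre at ρ to the left, rotate +131.9° → (1.5637, -19.1917, 334.4000°)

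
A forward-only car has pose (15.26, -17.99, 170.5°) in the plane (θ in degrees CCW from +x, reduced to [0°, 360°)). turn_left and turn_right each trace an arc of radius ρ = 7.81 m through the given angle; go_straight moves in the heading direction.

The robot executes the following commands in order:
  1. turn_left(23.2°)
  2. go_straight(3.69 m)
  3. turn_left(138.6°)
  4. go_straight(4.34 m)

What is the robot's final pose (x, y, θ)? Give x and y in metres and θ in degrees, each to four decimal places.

set_pose: (x, y, θ) = (15.2600, -17.9900, 170.5000°), ρ = 7.81
turn_left(23.2°): centre at ρ to the left, rotate +23.2° → (12.1213, -18.1051, 193.7000°)
go_straight(3.69): x += 3.69·cos θ, y += 3.69·sin θ → (8.5363, -18.9790, 193.7000°)
turn_left(138.6°): centre at ρ to the left, rotate +138.6° → (6.7555, -33.4817, 332.3000°)
go_straight(4.34): x += 4.34·cos θ, y += 4.34·sin θ → (10.5982, -35.4992, 332.3000°)

(10.5982, -35.4992, 332.3000°)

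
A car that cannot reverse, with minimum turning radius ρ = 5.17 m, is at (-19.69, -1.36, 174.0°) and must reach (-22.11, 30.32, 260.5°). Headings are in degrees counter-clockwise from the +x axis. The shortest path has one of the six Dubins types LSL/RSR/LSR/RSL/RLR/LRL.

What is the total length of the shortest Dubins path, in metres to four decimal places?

51.7007 m

Let ψ = atan2(Δy, Δx) = atan2(31.68, -2.42) = 94.3683° be the start→goal bearing.
Normalize: d = |goal − start| / ρ = 31.772296/5.17 = 6.145512, α = (θ_start − ψ) mod 360° = 79.6317° = 1.389836 rad, β = (θ_goal − ψ) mod 360° = 166.1317° = 2.899546 rad.
Common terms: sin α = 0.983671, cos α = 0.179975, sin β = 0.239691, cos β = -0.970849, cos(α−β) = 0.061049, d² = 37.767316. Work in radians in the unit-radius frame; every candidate has L = ρ·(t + p + q).
LSL: p² = 2 + d² − 2cos(α−β) + 2d(sin α − sin β) = 48.789503; p = √p² = 6.984948; φ = atan2(cos β − cos α, d + sin α − sin β) = -0.165512 rad; t = (φ − α) mod 2π = 4.727837 rad, q = (β − φ) mod 2π = 3.065058 rad → L = 5.17·(4.727837 + 6.984948 + 3.065058) = 5.17·14.777843 = 76.401451 m
RSR: p² = 2 + d² − 2cos(α−β) + 2d(sin β − sin α) = 30.500934; p = √p² = 5.522765; φ = atan2(cos α − cos β, d − sin α + sin β) = 0.209916 rad; t = (α − φ) mod 2π = 1.179919 rad, q = (φ − β) mod 2π = 3.593556 rad → L = 5.17·(1.179919 + 5.522765 + 3.593556) = 5.17·10.296241 = 53.231564 m
LSR: p² = d² − 2 + 2cos(α−β) + 2d(sin α + sin β) = 50.925782; p = √p² = 7.136230; φ = atan2(−cos α − cos β, d + sin α + sin β) − atan2(−2, p) = 0.380167 rad; t = (φ − α) mod 2π = 5.273517 rad, q = (φ − β) mod 2π = 3.763807 rad → L = 5.17·(5.273517 + 7.136230 + 3.763807) = 5.17·16.173553 = 83.617271 m
RSL: p² = d² − 2 + 2cos(α−β) − 2d(sin α + sin β) = 20.853044; p = √p² = 4.566513; φ = atan2(cos α + cos β, d − sin α − sin β) − atan2(2, p) = -0.572121 rad; t = (α − φ) mod 2π = 1.961956 rad, q = (β − φ) mod 2π = 3.471666 rad → L = 5.17·(1.961956 + 4.566513 + 3.471666) = 5.17·10.000136 = 51.700702 m
RLR: c = (6 − d² + 2cos(α−β) + 2d(sin α − sin β))/8 = -2.812617, |c| > 1 → infeasible
LRL: c = (6 − d² + 2cos(α−β) − 2d(sin α − sin β))/8 = -5.098688, |c| > 1 → infeasible
Shortest: RSL with L = 51.700702 m ≈ 51.7007 m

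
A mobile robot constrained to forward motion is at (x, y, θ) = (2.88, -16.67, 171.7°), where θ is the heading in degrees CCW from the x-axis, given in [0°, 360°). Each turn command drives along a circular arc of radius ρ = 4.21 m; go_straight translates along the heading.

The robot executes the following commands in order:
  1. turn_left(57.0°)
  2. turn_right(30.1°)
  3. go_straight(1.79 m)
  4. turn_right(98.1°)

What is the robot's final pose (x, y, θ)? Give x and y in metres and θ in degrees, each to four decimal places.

(-9.8894, -16.6168, 100.5000°)

set_pose: (x, y, θ) = (2.8800, -16.6700, 171.7000°), ρ = 4.21
turn_left(57.0°): centre at ρ to the left, rotate +57.0° → (-0.8906, -18.0573, 228.7000°)
turn_right(30.1°): centre at ρ to the right, rotate −30.1° → (-2.7106, -19.2688, 198.6000°)
go_straight(1.79): x += 1.79·cos θ, y += 1.79·sin θ → (-4.4071, -19.8397, 198.6000°)
turn_right(98.1°): centre at ρ to the right, rotate −98.1° → (-9.8894, -16.6168, 100.5000°)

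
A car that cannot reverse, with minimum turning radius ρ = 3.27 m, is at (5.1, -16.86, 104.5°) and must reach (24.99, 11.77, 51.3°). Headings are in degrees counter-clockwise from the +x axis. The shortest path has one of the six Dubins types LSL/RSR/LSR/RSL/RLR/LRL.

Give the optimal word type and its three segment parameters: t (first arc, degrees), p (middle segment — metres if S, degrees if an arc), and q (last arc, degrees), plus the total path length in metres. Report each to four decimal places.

RSR: t = 51.3003°, p = 32.1791 m, q = 1.8997°, L = 35.2153 m

Let ψ = atan2(Δy, Δx) = atan2(28.63, 19.89) = 55.2113° be the start→goal bearing.
Normalize: d = |goal − start| / ρ = 34.860995/3.27 = 10.660855, α = (θ_start − ψ) mod 360° = 49.2887° = 0.860250 rad, β = (θ_goal − ψ) mod 360° = 356.0887° = 6.214920 rad.
Common terms: sin α = 0.758006, cos α = 0.652248, sin β = -0.068212, cos β = 0.997671, cos(α−β) = 0.599024, d² = 113.653826. Work in radians in the unit-radius frame; every candidate has L = ρ·(t + p + q).
LSL: p² = 2 + d² − 2cos(α−β) + 2d(sin α − sin β) = 132.072154; p = √p² = 11.492265; φ = atan2(cos β − cos α, d + sin α − sin β) = 0.030062 rad; t = (φ − α) mod 2π = 5.452997 rad, q = (β − φ) mod 2π = 6.184859 rad → L = 3.27·(5.452997 + 11.492265 + 6.184859) = 3.27·23.130120 = 75.635494 m
RSR: p² = 2 + d² − 2cos(α−β) + 2d(sin β − sin α) = 96.839405; p = √p² = 9.840701; φ = atan2(cos α − cos β, d − sin α + sin β) = -0.035109 rad; t = (α − φ) mod 2π = 0.895359 rad, q = (φ − β) mod 2π = 0.033156 rad → L = 3.27·(0.895359 + 9.840701 + 0.033156) = 3.27·10.769217 = 35.215338 m
LSR: p² = d² − 2 + 2cos(α−β) + 2d(sin α + sin β) = 127.559457; p = √p² = 11.294222; φ = atan2(−cos α − cos β, d + sin α + sin β) − atan2(−2, p) = 0.030917 rad; t = (φ − α) mod 2π = 5.453852 rad, q = (φ − β) mod 2π = 0.099182 rad → L = 3.27·(5.453852 + 11.294222 + 0.099182) = 3.27·16.847256 = 55.090527 m
RSL: p² = d² − 2 + 2cos(α−β) − 2d(sin α + sin β) = 98.144290; p = √p² = 9.906780; φ = atan2(cos α + cos β, d − sin α − sin β) − atan2(2, p) = -0.035220 rad; t = (α − φ) mod 2π = 0.895470 rad, q = (β − φ) mod 2π = 6.250140 rad → L = 3.27·(0.895470 + 9.906780 + 6.250140) = 3.27·17.052390 = 55.761315 m
RLR: c = (6 − d² + 2cos(α−β) + 2d(sin α − sin β))/8 = -11.104926, |c| > 1 → infeasible
LRL: c = (6 − d² + 2cos(α−β) − 2d(sin α − sin β))/8 = -15.509019, |c| > 1 → infeasible
Shortest: RSR with L = 35.215338 m ≈ 35.2153 m
Convert RSR to answer units (arcs ×180/π): t = 0.895359·180/π = 51.3003°, p = ρ·p = 3.27·9.840701 = 32.1791 m, q = 0.033156·180/π = 1.8997°, L = 35.2153 m.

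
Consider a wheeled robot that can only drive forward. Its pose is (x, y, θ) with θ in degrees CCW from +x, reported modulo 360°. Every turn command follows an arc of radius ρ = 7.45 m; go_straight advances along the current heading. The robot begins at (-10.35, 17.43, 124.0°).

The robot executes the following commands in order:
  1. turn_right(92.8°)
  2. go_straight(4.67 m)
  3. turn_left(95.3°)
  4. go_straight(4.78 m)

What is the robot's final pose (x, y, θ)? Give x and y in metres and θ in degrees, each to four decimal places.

set_pose: (x, y, θ) = (-10.3500, 17.4300, 124.0000°), ρ = 7.45
turn_right(92.8°): centre at ρ to the right, rotate −92.8° → (-8.0330, 27.9685, 31.2000°)
go_straight(4.67): x += 4.67·cos θ, y += 4.67·sin θ → (-4.0384, 30.3876, 31.2000°)
turn_left(95.3°): centre at ρ to the left, rotate +95.3° → (-1.9090, 41.1915, 126.5000°)
go_straight(4.78): x += 4.78·cos θ, y += 4.78·sin θ → (-4.7522, 45.0340, 126.5000°)

(-4.7522, 45.0340, 126.5000°)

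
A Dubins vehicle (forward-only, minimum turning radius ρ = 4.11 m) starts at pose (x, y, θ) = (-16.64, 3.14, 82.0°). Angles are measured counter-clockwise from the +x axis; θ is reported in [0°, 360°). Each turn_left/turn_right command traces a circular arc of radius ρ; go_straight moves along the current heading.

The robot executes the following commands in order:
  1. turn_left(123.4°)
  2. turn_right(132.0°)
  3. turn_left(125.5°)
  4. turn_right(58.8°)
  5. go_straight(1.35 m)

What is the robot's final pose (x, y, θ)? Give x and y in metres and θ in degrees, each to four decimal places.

set_pose: (x, y, θ) = (-16.6400, 3.1400, 82.0000°), ρ = 4.11
turn_left(123.4°): centre at ρ to the left, rotate +123.4° → (-22.4729, 7.4247, 205.4000°)
turn_right(132.0°): centre at ρ to the right, rotate −132.0° → (-28.1746, 12.3116, 73.4000°)
turn_left(125.5°): centre at ρ to the left, rotate +125.5° → (-33.4446, 17.3742, 198.9000°)
turn_right(58.8°): centre at ρ to the right, rotate −58.8° → (-37.4122, 18.1095, 140.1000°)
go_straight(1.35): x += 1.35·cos θ, y += 1.35·sin θ → (-38.4479, 18.9755, 140.1000°)

(-38.4479, 18.9755, 140.1000°)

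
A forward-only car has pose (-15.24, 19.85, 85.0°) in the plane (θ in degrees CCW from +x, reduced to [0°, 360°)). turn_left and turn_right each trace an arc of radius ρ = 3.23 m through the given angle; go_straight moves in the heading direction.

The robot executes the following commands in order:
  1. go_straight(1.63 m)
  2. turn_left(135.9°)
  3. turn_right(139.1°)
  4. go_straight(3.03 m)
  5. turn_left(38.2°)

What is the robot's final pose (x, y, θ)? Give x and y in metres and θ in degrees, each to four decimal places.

(-25.7098, 32.1735, 120.0000°)

set_pose: (x, y, θ) = (-15.2400, 19.8500, 85.0000°), ρ = 3.23
go_straight(1.63): x += 1.63·cos θ, y += 1.63·sin θ → (-15.0979, 21.4738, 85.0000°)
turn_left(135.9°): centre at ρ to the left, rotate +135.9° → (-20.4305, 24.1967, 220.9000°)
turn_right(139.1°): centre at ρ to the right, rotate −139.1° → (-25.7422, 27.0988, 81.8000°)
go_straight(3.03): x += 3.03·cos θ, y += 3.03·sin θ → (-25.3101, 30.0978, 81.8000°)
turn_left(38.2°): centre at ρ to the left, rotate +38.2° → (-25.7098, 32.1735, 120.0000°)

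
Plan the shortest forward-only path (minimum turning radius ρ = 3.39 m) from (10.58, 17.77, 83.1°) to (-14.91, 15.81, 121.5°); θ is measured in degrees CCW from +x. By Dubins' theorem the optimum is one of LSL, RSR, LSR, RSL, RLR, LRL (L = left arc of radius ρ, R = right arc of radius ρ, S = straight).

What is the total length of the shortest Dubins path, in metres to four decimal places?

29.8551 m

Let ψ = atan2(Δy, Δx) = atan2(-1.96, -25.49) = -175.6030° be the start→goal bearing.
Normalize: d = |goal − start| / ρ = 25.565244/3.39 = 7.541370, α = (θ_start − ψ) mod 360° = 258.7030° = 4.515219 rad, β = (θ_goal − ψ) mod 360° = 297.1030° = 5.185426 rad.
Common terms: sin α = -0.980625, cos α = -0.195895, sin β = -0.890189, cos β = 0.455592, cos(α−β) = 0.783693, d² = 56.872260. Work in radians in the unit-radius frame; every candidate has L = ρ·(t + p + q).
LSL: p² = 2 + d² − 2cos(α−β) + 2d(sin α − sin β) = 55.940849; p = √p² = 7.479362; φ = atan2(cos β − cos α, d + sin α − sin β) = 0.087215 rad; t = (φ − α) mod 2π = 1.855181 rad, q = (β − φ) mod 2π = 5.098211 rad → L = 3.39·(1.855181 + 7.479362 + 5.098211) = 3.39·14.432753 = 48.927034 m
RSR: p² = 2 + d² − 2cos(α−β) + 2d(sin β − sin α) = 58.668898; p = √p² = 7.659562; φ = atan2(cos α − cos β, d − sin α + sin β) = -0.085158 rad; t = (α − φ) mod 2π = 4.600378 rad, q = (φ − β) mod 2π = 1.012601 rad → L = 3.39·(4.600378 + 7.659562 + 1.012601) = 3.39·13.272541 = 44.993915 m
LSR: p² = d² − 2 + 2cos(α−β) + 2d(sin α + sin β) = 28.222649; p = √p² = 5.312499; φ = atan2(−cos α − cos β, d + sin α + sin β) − atan2(−2, p) = 0.314294 rad; t = (φ − α) mod 2π = 2.082260 rad, q = (φ − β) mod 2π = 1.412053 rad → L = 3.39·(2.082260 + 5.312499 + 1.412053) = 3.39·8.806813 = 29.855094 m
RSL: p² = d² − 2 + 2cos(α−β) − 2d(sin α + sin β) = 84.656645; p = √p² = 9.200905; φ = atan2(cos α + cos β, d − sin α − sin β) − atan2(2, p) = -0.186456 rad; t = (α − φ) mod 2π = 4.701675 rad, q = (β − φ) mod 2π = 5.371881 rad → L = 3.39·(4.701675 + 9.200905 + 5.371881) = 3.39·19.274461 = 65.340423 m
RLR: c = (6 − d² + 2cos(α−β) + 2d(sin α − sin β))/8 = -6.333612, |c| > 1 → infeasible
LRL: c = (6 − d² + 2cos(α−β) − 2d(sin α − sin β))/8 = -5.992606, |c| > 1 → infeasible
Shortest: LSR with L = 29.855094 m ≈ 29.8551 m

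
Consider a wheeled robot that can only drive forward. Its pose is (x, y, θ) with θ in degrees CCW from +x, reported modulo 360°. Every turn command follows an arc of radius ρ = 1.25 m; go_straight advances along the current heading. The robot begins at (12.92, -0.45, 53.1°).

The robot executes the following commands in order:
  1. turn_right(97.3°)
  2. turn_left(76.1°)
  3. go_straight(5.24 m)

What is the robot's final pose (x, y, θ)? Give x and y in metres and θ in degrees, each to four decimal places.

(20.7717, 2.2996, 31.9000°)

set_pose: (x, y, θ) = (12.9200, -0.4500, 53.1000°), ρ = 1.25
turn_right(97.3°): centre at ρ to the right, rotate −97.3° → (14.7911, -0.3044, -44.2000° ≡ 315.8000°)
turn_left(76.1°): centre at ρ to the left, rotate +76.1° → (16.3231, -0.4695, 391.9000° ≡ 31.9000°)
go_straight(5.24): x += 5.24·cos θ, y += 5.24·sin θ → (20.7717, 2.2996, 31.9000°)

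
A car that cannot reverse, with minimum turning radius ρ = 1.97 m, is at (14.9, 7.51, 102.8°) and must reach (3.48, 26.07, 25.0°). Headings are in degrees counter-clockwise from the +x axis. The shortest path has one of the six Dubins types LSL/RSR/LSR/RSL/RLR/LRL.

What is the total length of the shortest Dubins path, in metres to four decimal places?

Let ψ = atan2(Δy, Δx) = atan2(18.56, -11.42) = 121.6041° be the start→goal bearing.
Normalize: d = |goal − start| / ρ = 21.791971/1.97 = 11.061914, α = (θ_start − ψ) mod 360° = 341.1959° = 5.954993 rad, β = (θ_goal − ψ) mod 360° = 263.3959° = 4.597126 rad.
Common terms: sin α = -0.322333, cos α = 0.946626, sin β = -0.993365, cos β = -0.115007, cos(α−β) = 0.211325, d² = 122.365946. Work in radians in the unit-radius frame; every candidate has L = ρ·(t + p + q).
LSL: p² = 2 + d² − 2cos(α−β) + 2d(sin α − sin β) = 138.789091; p = √p² = 11.780878; φ = atan2(cos β − cos α, d + sin α − sin β) = -0.090237 rad; t = (φ − α) mod 2π = 0.237955 rad, q = (β − φ) mod 2π = 4.687364 rad → L = 1.97·(0.237955 + 11.780878 + 4.687364) = 1.97·16.706197 = 32.911209 m
RSR: p² = 2 + d² − 2cos(α−β) + 2d(sin β − sin α) = 109.097502; p = √p² = 10.444975; φ = atan2(cos α − cos β, d − sin α + sin β) = 0.101816 rad; t = (α − φ) mod 2π = 5.853176 rad, q = (φ − β) mod 2π = 1.787875 rad → L = 1.97·(5.853176 + 10.444975 + 1.787875) = 1.97·18.086026 = 35.629472 m
LSR: p² = d² − 2 + 2cos(α−β) + 2d(sin α + sin β) = 91.680333; p = √p² = 9.574985; φ = atan2(−cos α − cos β, d + sin α + sin β) − atan2(−2, p) = 0.120796 rad; t = (φ − α) mod 2π = 0.448989 rad, q = (φ − β) mod 2π = 1.806855 rad → L = 1.97·(0.448989 + 9.574985 + 1.806855) = 1.97·11.830828 = 23.306731 m
RSL: p² = d² − 2 + 2cos(α−β) − 2d(sin α + sin β) = 149.896858; p = √p² = 12.243237; φ = atan2(cos α + cos β, d − sin α − sin β) − atan2(2, p) = -0.094839 rad; t = (α − φ) mod 2π = 6.049831 rad, q = (β − φ) mod 2π = 4.691965 rad → L = 1.97·(6.049831 + 12.243237 + 4.691965) = 1.97·22.985034 = 45.280517 m
RLR: c = (6 − d² + 2cos(α−β) + 2d(sin α − sin β))/8 = -12.637188, |c| > 1 → infeasible
LRL: c = (6 − d² + 2cos(α−β) − 2d(sin α − sin β))/8 = -16.348636, |c| > 1 → infeasible
Shortest: LSR with L = 23.306731 m ≈ 23.3067 m

23.3067 m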